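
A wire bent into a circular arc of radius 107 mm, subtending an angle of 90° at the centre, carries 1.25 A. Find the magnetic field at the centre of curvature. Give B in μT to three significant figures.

The Biot–Savart field of a circular arc at its centre is B = μ₀Iφ/(4πR), with φ = 1.571 rad.
B = (4π×10⁻⁷ × 1.25 × 1.571) / (4π × 0.107) = 1.84×10⁻⁶ T.

B ≈ 1.84 μT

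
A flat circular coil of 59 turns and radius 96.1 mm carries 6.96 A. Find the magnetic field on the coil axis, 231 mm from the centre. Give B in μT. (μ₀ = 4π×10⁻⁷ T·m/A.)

B ≈ 152 μT

For an N-turn flat coil, B = Nμ₀IR²/[2(R²+z²)^(3/2)] with R = 0.0961 m, z = 0.231 m.
B = 59 × 2.58×10⁻⁶ T = 1.52×10⁻⁴ T.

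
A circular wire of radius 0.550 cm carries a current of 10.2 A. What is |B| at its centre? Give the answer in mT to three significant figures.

At the centre of a circular loop the Biot–Savart law gives B = μ₀I/(2R).
B = (4π×10⁻⁷ × 10.2) / (2 × 0.0055) = 1.17×10⁻³ T.

B ≈ 1.17 mT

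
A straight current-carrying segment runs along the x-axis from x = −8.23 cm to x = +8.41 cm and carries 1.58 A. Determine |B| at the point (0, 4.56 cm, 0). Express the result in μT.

B ≈ 6.08 μT

For a finite straight segment, B = (μ₀I/4πd)(sinθ₁ + sinθ₂), where θ₁, θ₂ are the angles from the perpendicular to each end.
The perpendicular distance is d = 0.0456 m; the end-offsets along the wire are a = 0.0823 m and b = 0.0841 m.
sinθ₁ = 0.0823/√(0.0823²+0.0456²) = 0.8747; sinθ₂ = 0.0841/√(0.0841²+0.0456²) = 0.8791.
B = (4π×10⁻⁷ × 1.58) / (4π × 0.0456) × (0.8747 + 0.8791) = 6.08×10⁻⁶ T.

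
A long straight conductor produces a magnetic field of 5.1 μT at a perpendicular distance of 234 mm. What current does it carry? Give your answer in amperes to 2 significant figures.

For a long straight wire B = μ₀I/(2πd), so I = 2πdB/μ₀.
I = 2π × 0.234 × 5.10×10⁻⁶ / (4π×10⁻⁷) = 5.97 A.

I ≈ 6.0 A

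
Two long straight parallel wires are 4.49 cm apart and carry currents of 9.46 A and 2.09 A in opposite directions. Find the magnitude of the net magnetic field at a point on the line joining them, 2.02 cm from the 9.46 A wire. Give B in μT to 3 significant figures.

Each long wire gives B = μ₀I/(2πd). Distances are d₁ = 0.0202 m and d₂ = 0.0247 m.
B₁ = 9.37×10⁻⁵ T, B₂ = 1.69×10⁻⁵ T.
Between antiparallel currents both contributions point the same way, so they add. B = B₁ + B₂ = 9.37×10⁻⁵ + 1.69×10⁻⁵ = 1.11×10⁻⁴ T.

B ≈ 111 μT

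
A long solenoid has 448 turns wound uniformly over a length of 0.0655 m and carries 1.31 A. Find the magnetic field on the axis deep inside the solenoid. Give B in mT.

B ≈ 11.3 mT

Inside a long solenoid, B = μ₀nI with n = 6840 turns/m.
B = 4π×10⁻⁷ × 6840 × 1.31 = 1.13×10⁻² T.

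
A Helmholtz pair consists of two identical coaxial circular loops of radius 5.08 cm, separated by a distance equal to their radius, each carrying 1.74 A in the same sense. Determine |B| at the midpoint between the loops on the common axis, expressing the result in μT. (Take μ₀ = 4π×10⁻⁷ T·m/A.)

B ≈ 30.8 μT

Each loop contributes B = μ₀IR²/[2(R²+z²)^(3/2)] on the axis, with z measured from that loop.
Loop 1 (z = 0.0254 m): B₁ = 1.54×10⁻⁵ T. Loop 2 (z = 0.0254 m): B₂ = 1.54×10⁻⁵ T.
The fields add: B = B₁ + B₂ = 3.08×10⁻⁵ T.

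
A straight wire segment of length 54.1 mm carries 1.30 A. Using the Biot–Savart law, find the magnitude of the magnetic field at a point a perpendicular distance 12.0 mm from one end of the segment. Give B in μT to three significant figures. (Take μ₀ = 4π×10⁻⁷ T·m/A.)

B ≈ 10.6 μT

For a finite straight segment, B = (μ₀I/4πd)(sinθ₁ + sinθ₂), where θ₁, θ₂ are the angles from the perpendicular to each end.
The perpendicular foot is at one end, so the two end-offsets along the wire are 0 and L = 0.0541 m.
sinθ₁ = 0/√(0²+0.012²) = 0.0000; sinθ₂ = 0.0541/√(0.0541²+0.012²) = 0.9763.
B = (4π×10⁻⁷ × 1.30) / (4π × 0.012) × (0.0000 + 0.9763) = 1.06×10⁻⁵ T.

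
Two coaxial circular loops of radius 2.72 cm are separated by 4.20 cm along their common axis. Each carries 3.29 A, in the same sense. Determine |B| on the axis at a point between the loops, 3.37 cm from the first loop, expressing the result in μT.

B ≈ 85.3 μT

Each loop contributes B = μ₀IR²/[2(R²+z²)^(3/2)] on the axis, with z measured from that loop.
Loop 1 (z = 0.0337 m): B₁ = 1.88×10⁻⁵ T. Loop 2 (z = 0.0083 m): B₂ = 6.65×10⁻⁵ T.
The fields add: B = B₁ + B₂ = 8.53×10⁻⁵ T.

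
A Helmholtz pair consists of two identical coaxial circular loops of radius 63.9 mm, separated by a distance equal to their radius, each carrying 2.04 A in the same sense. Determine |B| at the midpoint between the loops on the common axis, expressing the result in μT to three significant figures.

B ≈ 28.7 μT

Each loop contributes B = μ₀IR²/[2(R²+z²)^(3/2)] on the axis, with z measured from that loop.
Loop 1 (z = 0.03195 m): B₁ = 1.44×10⁻⁵ T. Loop 2 (z = 0.03195 m): B₂ = 1.44×10⁻⁵ T.
The fields add: B = B₁ + B₂ = 2.87×10⁻⁵ T.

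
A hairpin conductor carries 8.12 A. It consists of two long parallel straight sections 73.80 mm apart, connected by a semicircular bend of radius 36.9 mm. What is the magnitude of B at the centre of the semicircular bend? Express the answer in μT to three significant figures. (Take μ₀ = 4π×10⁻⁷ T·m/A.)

B ≈ 113 μT

The semicircular arc contributes B_arc = μ₀I·π/(4πR) = μ₀I/(4R) = 6.91×10⁻⁵ T.
Each semi-infinite lead is at perpendicular distance R = 0.0369 m from the centre, with the perpendicular foot at its near end, so it contributes μ₀I/(4πR); both point the same way, together 4.40×10⁻⁵ T.
Arc and leads all point the same direction: B = 6.91×10⁻⁵ + 4.40×10⁻⁵ = 1.13×10⁻⁴ T.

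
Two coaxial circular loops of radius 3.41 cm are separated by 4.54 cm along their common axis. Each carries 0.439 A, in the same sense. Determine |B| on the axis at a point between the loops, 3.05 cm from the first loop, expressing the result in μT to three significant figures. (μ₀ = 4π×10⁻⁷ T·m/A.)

B ≈ 9.57 μT

Each loop contributes B = μ₀IR²/[2(R²+z²)^(3/2)] on the axis, with z measured from that loop.
Loop 1 (z = 0.0305 m): B₁ = 3.35×10⁻⁶ T. Loop 2 (z = 0.0149 m): B₂ = 6.22×10⁻⁶ T.
The fields add: B = B₁ + B₂ = 9.57×10⁻⁶ T.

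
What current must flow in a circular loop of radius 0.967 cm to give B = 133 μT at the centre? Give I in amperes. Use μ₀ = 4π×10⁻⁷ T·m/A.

I ≈ 2.05 A

At the centre of a circular loop B = μ₀I/(2R), so I = 2RB/μ₀.
With R = 0.00967 m, I = 2 × 0.00967 × 1.33×10⁻⁴ / (4π×10⁻⁷) = 2.05 A.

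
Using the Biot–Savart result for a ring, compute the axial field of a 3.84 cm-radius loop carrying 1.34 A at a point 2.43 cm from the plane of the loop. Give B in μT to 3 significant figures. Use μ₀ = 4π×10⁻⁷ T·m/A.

On the axis of a circular loop, B = μ₀IR² / [2(R²+z²)^(3/2)].
R² + z² = (0.0384)² + (0.0243)² = 0.002065 m², and (R²+z²)^(3/2) = 9.38×10⁻⁵ m³.
B = (4π×10⁻⁷ × 1.34 × 0.001475) / (2 × 9.38×10⁻⁵) = 1.32×10⁻⁵ T.

B ≈ 13.2 μT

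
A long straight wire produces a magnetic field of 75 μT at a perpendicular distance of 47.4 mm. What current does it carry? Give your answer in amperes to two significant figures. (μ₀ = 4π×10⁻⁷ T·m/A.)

For a long straight wire B = μ₀I/(2πd), so I = 2πdB/μ₀.
I = 2π × 0.0474 × 7.50×10⁻⁵ / (4π×10⁻⁷) = 17.8 A.

I ≈ 18 A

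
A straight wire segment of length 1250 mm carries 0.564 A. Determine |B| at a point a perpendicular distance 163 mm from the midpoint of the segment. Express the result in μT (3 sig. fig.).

B ≈ 0.670 μT

For a finite straight segment, B = (μ₀I/4πd)(sinθ₁ + sinθ₂), where θ₁, θ₂ are the angles from the perpendicular to each end.
The perpendicular from the point meets the wire at its midpoint, so each end is L/2 = 0.625 m away along the wire.
sinθ₁ = 0.625/√(0.625²+0.163²) = 0.9676; sinθ₂ = 0.625/√(0.625²+0.163²) = 0.9676.
B = (4π×10⁻⁷ × 0.564) / (4π × 0.163) × (0.9676 + 0.9676) = 6.70×10⁻⁷ T.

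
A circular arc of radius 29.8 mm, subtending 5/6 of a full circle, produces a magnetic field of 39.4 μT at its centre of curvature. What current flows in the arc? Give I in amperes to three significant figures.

For a circular arc, B = μ₀Iφ/(4πR) with φ in radians; here φ = 5.236 rad.
So I = 4πRB/(μ₀φ) = 4π × 0.0298 × 3.94×10⁻⁵ / (4π×10⁻⁷ × 5.236) = 2.24 A.

I ≈ 2.24 A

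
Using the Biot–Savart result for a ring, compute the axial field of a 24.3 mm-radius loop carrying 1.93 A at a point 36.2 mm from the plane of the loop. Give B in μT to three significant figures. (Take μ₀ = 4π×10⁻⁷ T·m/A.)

B ≈ 8.64 μT

On the axis of a circular loop, B = μ₀IR² / [2(R²+z²)^(3/2)].
R² + z² = (0.0243)² + (0.0362)² = 0.001901 m², and (R²+z²)^(3/2) = 8.29×10⁻⁵ m³.
B = (4π×10⁻⁷ × 1.93 × 0.0005905) / (2 × 8.29×10⁻⁵) = 8.64×10⁻⁶ T.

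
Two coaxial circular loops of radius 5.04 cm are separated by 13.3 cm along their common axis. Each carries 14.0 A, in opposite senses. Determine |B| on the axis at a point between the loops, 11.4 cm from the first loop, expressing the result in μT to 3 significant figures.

B ≈ 131 μT

Each loop contributes B = μ₀IR²/[2(R²+z²)^(3/2)] on the axis, with z measured from that loop.
Loop 1 (z = 0.114 m): B₁ = 1.15×10⁻⁵ T. Loop 2 (z = 0.019 m): B₂ = 1.43×10⁻⁴ T.
The fields oppose: B = |B₁ − B₂| = 1.31×10⁻⁴ T.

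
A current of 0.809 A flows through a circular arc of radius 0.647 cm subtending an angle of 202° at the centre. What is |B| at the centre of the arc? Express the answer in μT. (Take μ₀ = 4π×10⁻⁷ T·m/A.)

B ≈ 44.1 μT

The Biot–Savart field of a circular arc at its centre is B = μ₀Iφ/(4πR), with φ = 3.526 rad.
B = (4π×10⁻⁷ × 0.809 × 3.526) / (4π × 0.00647) = 4.41×10⁻⁵ T.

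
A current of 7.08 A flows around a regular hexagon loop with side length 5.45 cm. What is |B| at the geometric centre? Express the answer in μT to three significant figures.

Each side is a finite straight segment at perpendicular distance d = a/(2 tan(π/6)) = 0.0472 m from the centre, with end-angles ±π/6.
One side contributes B₁ = (μ₀I/4πd)·2 sin(π/6) = 1.50×10⁻⁵ T.
All 6 sides add in the same direction: B = 6 × 1.50×10⁻⁵ = 9.00×10⁻⁵ T.

B ≈ 90.0 μT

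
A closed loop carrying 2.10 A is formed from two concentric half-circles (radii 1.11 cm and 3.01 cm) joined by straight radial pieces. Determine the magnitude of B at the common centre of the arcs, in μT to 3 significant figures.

B ≈ 37.5 μT

The radial connectors point toward the centre, so dl × r̂ = 0 and they contribute nothing.
Each semicircle gives μ₀I/(4R): inner arc 5.94×10⁻⁵ T, outer arc 2.19×10⁻⁵ T.
The two arcs carry current in opposite angular senses, so their fields oppose: B = |5.94×10⁻⁵ − 2.19×10⁻⁵| = 3.75×10⁻⁵ T.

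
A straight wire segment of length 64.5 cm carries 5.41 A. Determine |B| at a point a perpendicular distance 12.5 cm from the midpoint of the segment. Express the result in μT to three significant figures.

B ≈ 8.07 μT

For a finite straight segment, B = (μ₀I/4πd)(sinθ₁ + sinθ₂), where θ₁, θ₂ are the angles from the perpendicular to each end.
The perpendicular from the point meets the wire at its midpoint, so each end is L/2 = 0.3225 m away along the wire.
sinθ₁ = 0.3225/√(0.3225²+0.125²) = 0.9324; sinθ₂ = 0.3225/√(0.3225²+0.125²) = 0.9324.
B = (4π×10⁻⁷ × 5.41) / (4π × 0.125) × (0.9324 + 0.9324) = 8.07×10⁻⁶ T.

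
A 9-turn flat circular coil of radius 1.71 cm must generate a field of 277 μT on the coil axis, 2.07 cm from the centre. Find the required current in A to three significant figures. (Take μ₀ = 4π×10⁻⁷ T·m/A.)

I ≈ 3.24 A

For an N-turn coil, B = Nμ₀IR²/[2(R²+z²)^(3/2)] with R = 0.0171 m, z = 0.0207 m, so I = 2B(R²+z²)^(3/2)/(Nμ₀R²) = 2 × 2.77×10⁻⁴ × 1.94×10⁻⁵ / (9 × 4π×10⁻⁷ × 0.0002924) = 3.24 A.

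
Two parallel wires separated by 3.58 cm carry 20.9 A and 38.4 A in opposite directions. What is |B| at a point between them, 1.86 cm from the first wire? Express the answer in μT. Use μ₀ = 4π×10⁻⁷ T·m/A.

B ≈ 671 μT

Each long wire gives B = μ₀I/(2πd). Distances are d₁ = 0.0186 m and d₂ = 0.0172 m.
B₁ = 2.25×10⁻⁴ T, B₂ = 4.47×10⁻⁴ T.
Between antiparallel currents both contributions point the same way, so they add. B = B₁ + B₂ = 2.25×10⁻⁴ + 4.47×10⁻⁴ = 6.71×10⁻⁴ T.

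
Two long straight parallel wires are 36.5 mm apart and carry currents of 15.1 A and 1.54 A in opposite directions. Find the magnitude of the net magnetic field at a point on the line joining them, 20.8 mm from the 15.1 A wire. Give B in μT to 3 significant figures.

B ≈ 165 μT

Each long wire gives B = μ₀I/(2πd). Distances are d₁ = 0.0208 m and d₂ = 0.0157 m.
B₁ = 1.45×10⁻⁴ T, B₂ = 1.96×10⁻⁵ T.
Between antiparallel currents both contributions point the same way, so they add. B = B₁ + B₂ = 1.45×10⁻⁴ + 1.96×10⁻⁵ = 1.65×10⁻⁴ T.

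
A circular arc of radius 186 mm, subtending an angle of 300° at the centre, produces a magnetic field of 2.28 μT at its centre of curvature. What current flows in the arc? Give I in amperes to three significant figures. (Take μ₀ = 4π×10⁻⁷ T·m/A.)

I ≈ 0.810 A

For a circular arc, B = μ₀Iφ/(4πR) with φ in radians; here φ = 5.236 rad.
So I = 4πRB/(μ₀φ) = 4π × 0.186 × 2.28×10⁻⁶ / (4π×10⁻⁷ × 5.236) = 0.810 A.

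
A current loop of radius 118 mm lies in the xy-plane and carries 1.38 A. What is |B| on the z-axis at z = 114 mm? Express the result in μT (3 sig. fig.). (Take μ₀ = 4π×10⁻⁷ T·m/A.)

B ≈ 2.73 μT

On the axis of a circular loop, B = μ₀IR² / [2(R²+z²)^(3/2)].
R² + z² = (0.118)² + (0.114)² = 0.02692 m², and (R²+z²)^(3/2) = 4.42×10⁻³ m³.
B = (4π×10⁻⁷ × 1.38 × 0.01392) / (2 × 4.42×10⁻³) = 2.73×10⁻⁶ T.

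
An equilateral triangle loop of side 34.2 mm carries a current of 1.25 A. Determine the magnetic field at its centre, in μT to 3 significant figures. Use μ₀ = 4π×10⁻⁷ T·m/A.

Each side is a finite straight segment at perpendicular distance d = a/(2 tan(π/3)) = 0.009873 m from the centre, with end-angles ±π/3.
One side contributes B₁ = (μ₀I/4πd)·2 sin(π/3) = 2.19×10⁻⁵ T.
All 3 sides add in the same direction: B = 3 × 2.19×10⁻⁵ = 6.58×10⁻⁵ T.

B ≈ 65.8 μT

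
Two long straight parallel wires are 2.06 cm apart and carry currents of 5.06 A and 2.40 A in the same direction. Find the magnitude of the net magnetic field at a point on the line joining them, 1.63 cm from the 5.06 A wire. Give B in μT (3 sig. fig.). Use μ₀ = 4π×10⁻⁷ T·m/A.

Each long wire gives B = μ₀I/(2πd). Distances are d₁ = 0.0163 m and d₂ = 0.0043 m.
B₁ = 6.21×10⁻⁵ T, B₂ = 1.12×10⁻⁴ T.
Between parallel currents the two contributions point in opposite directions, so they subtract. B = |B₁ − B₂| = |6.21×10⁻⁵ − 1.12×10⁻⁴| = 4.95×10⁻⁵ T.

B ≈ 49.5 μT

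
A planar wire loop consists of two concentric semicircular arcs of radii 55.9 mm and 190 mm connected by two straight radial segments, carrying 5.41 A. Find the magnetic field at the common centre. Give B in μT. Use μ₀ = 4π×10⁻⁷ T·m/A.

The radial connectors point toward the centre, so dl × r̂ = 0 and they contribute nothing.
Each semicircle gives μ₀I/(4R): inner arc 3.04×10⁻⁵ T, outer arc 8.95×10⁻⁶ T.
The two arcs carry current in opposite angular senses, so their fields oppose: B = |3.04×10⁻⁵ − 8.95×10⁻⁶| = 2.15×10⁻⁵ T.

B ≈ 21.5 μT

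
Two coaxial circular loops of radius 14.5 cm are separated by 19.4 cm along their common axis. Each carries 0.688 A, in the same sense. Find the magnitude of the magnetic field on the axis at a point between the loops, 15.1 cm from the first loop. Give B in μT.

Each loop contributes B = μ₀IR²/[2(R²+z²)^(3/2)] on the axis, with z measured from that loop.
Loop 1 (z = 0.151 m): B₁ = 9.91×10⁻⁷ T. Loop 2 (z = 0.043 m): B₂ = 2.63×10⁻⁶ T.
The fields add: B = B₁ + B₂ = 3.62×10⁻⁶ T.

B ≈ 3.62 μT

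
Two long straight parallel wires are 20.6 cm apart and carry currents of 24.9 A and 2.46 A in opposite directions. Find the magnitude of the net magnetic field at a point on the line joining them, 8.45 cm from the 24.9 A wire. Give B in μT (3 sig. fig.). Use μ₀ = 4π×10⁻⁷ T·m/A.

B ≈ 63.0 μT

Each long wire gives B = μ₀I/(2πd). Distances are d₁ = 0.0845 m and d₂ = 0.1215 m.
B₁ = 5.89×10⁻⁵ T, B₂ = 4.05×10⁻⁶ T.
Between antiparallel currents both contributions point the same way, so they add. B = B₁ + B₂ = 5.89×10⁻⁵ + 4.05×10⁻⁶ = 6.30×10⁻⁵ T.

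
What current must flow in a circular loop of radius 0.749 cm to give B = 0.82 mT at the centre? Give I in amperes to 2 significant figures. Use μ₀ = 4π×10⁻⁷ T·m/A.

At the centre of a circular loop B = μ₀I/(2R), so I = 2RB/μ₀.
With R = 0.00749 m, I = 2 × 0.00749 × 8.20×10⁻⁴ / (4π×10⁻⁷) = 9.77 A.

I ≈ 9.8 A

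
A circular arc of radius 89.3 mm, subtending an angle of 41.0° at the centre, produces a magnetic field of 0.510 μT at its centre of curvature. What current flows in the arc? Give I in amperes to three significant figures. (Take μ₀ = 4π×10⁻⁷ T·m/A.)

For a circular arc, B = μ₀Iφ/(4πR) with φ in radians; here φ = 0.7156 rad.
So I = 4πRB/(μ₀φ) = 4π × 0.0893 × 5.10×10⁻⁷ / (4π×10⁻⁷ × 0.7156) = 0.636 A.

I ≈ 0.636 A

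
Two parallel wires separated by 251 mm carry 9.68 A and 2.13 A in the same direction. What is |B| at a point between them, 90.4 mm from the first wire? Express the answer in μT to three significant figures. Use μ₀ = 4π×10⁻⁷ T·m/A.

B ≈ 18.8 μT

Each long wire gives B = μ₀I/(2πd). Distances are d₁ = 0.0904 m and d₂ = 0.1606 m.
B₁ = 2.14×10⁻⁵ T, B₂ = 2.65×10⁻⁶ T.
Between parallel currents the two contributions point in opposite directions, so they subtract. B = |B₁ − B₂| = |2.14×10⁻⁵ − 2.65×10⁻⁶| = 1.88×10⁻⁵ T.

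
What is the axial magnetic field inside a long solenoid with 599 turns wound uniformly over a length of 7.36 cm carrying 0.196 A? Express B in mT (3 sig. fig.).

Inside a long solenoid, B = μ₀nI with n = 8139 turns/m.
B = 4π×10⁻⁷ × 8139 × 0.196 = 2.00×10⁻³ T.

B ≈ 2.00 mT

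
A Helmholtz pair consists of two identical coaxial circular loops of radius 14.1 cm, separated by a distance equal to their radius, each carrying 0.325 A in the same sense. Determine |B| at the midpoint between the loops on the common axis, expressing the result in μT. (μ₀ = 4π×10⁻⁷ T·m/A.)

B ≈ 2.07 μT

Each loop contributes B = μ₀IR²/[2(R²+z²)^(3/2)] on the axis, with z measured from that loop.
Loop 1 (z = 0.0705 m): B₁ = 1.04×10⁻⁶ T. Loop 2 (z = 0.0705 m): B₂ = 1.04×10⁻⁶ T.
The fields add: B = B₁ + B₂ = 2.07×10⁻⁶ T.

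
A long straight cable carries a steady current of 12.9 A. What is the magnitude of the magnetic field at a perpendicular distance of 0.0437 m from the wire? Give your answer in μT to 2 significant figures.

B ≈ 59 μT

For an infinitely long straight wire, B = μ₀I/(2πd).
B = (4π×10⁻⁷ × 12.9) / (2π × 0.0437) = 5.90×10⁻⁵ T.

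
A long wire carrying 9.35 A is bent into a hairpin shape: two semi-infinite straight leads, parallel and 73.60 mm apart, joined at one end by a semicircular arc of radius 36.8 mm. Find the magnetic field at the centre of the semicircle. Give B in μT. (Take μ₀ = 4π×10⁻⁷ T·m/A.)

B ≈ 131 μT

The semicircular arc contributes B_arc = μ₀I·π/(4πR) = μ₀I/(4R) = 7.98×10⁻⁵ T.
Each semi-infinite lead is at perpendicular distance R = 0.0368 m from the centre, with the perpendicular foot at its near end, so it contributes μ₀I/(4πR); both point the same way, together 5.08×10⁻⁵ T.
Arc and leads all point the same direction: B = 7.98×10⁻⁵ + 5.08×10⁻⁵ = 1.31×10⁻⁴ T.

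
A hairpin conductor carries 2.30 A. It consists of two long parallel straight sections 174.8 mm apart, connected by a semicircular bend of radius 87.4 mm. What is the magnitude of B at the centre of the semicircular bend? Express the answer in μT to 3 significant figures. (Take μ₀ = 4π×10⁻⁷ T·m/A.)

B ≈ 13.5 μT

The semicircular arc contributes B_arc = μ₀I·π/(4πR) = μ₀I/(4R) = 8.27×10⁻⁶ T.
Each semi-infinite lead is at perpendicular distance R = 0.0874 m from the centre, with the perpendicular foot at its near end, so it contributes μ₀I/(4πR); both point the same way, together 5.26×10⁻⁶ T.
Arc and leads all point the same direction: B = 8.27×10⁻⁶ + 5.26×10⁻⁶ = 1.35×10⁻⁵ T.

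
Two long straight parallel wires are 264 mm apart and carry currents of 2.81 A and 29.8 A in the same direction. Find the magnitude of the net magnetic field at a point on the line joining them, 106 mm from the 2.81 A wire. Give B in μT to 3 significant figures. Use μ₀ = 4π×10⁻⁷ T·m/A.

Each long wire gives B = μ₀I/(2πd). Distances are d₁ = 0.106 m and d₂ = 0.158 m.
B₁ = 5.30×10⁻⁶ T, B₂ = 3.77×10⁻⁵ T.
Between parallel currents the two contributions point in opposite directions, so they subtract. B = |B₁ − B₂| = |5.30×10⁻⁶ − 3.77×10⁻⁵| = 3.24×10⁻⁵ T.

B ≈ 32.4 μT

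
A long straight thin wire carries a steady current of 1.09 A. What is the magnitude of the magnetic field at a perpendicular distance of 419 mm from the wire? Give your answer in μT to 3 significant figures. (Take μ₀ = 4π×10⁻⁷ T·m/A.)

For an infinitely long straight wire, B = μ₀I/(2πd).
B = (4π×10⁻⁷ × 1.09) / (2π × 0.419) = 5.20×10⁻⁷ T.

B ≈ 0.520 μT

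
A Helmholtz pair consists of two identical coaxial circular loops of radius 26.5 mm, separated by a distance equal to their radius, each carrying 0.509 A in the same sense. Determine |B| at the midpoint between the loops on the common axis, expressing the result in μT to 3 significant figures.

B ≈ 17.3 μT

Each loop contributes B = μ₀IR²/[2(R²+z²)^(3/2)] on the axis, with z measured from that loop.
Loop 1 (z = 0.01325 m): B₁ = 8.64×10⁻⁶ T. Loop 2 (z = 0.01325 m): B₂ = 8.64×10⁻⁶ T.
The fields add: B = B₁ + B₂ = 1.73×10⁻⁵ T.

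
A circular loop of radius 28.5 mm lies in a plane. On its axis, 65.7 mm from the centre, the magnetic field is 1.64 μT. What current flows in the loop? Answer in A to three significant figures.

I ≈ 1.18 A

On the axis of a loop, B = μ₀IR²/[2(R²+z²)^(3/2)], so I = 2B(R²+z²)^(3/2)/(μ₀R²).
R² + z² = 0.0008123 + 0.004316 = 0.005129 m²; raised to 3/2 gives 3.67×10⁻⁴ m³.
I = 2 × 1.64×10⁻⁶ × 3.67×10⁻⁴ / (1.26×10⁻⁶ × 0.0008123) = 1.18 A.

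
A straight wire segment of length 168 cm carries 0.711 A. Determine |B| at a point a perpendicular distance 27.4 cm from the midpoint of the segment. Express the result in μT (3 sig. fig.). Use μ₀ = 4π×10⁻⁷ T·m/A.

B ≈ 0.493 μT

For a finite straight segment, B = (μ₀I/4πd)(sinθ₁ + sinθ₂), where θ₁, θ₂ are the angles from the perpendicular to each end.
The perpendicular from the point meets the wire at its midpoint, so each end is L/2 = 0.84 m away along the wire.
sinθ₁ = 0.84/√(0.84²+0.274²) = 0.9507; sinθ₂ = 0.84/√(0.84²+0.274²) = 0.9507.
B = (4π×10⁻⁷ × 0.711) / (4π × 0.274) × (0.9507 + 0.9507) = 4.93×10⁻⁷ T.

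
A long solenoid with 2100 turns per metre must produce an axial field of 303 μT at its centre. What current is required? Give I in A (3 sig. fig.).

Inside a long solenoid B = μ₀nI with n = 2100 m⁻¹, so I = B/(μ₀n).
I = 3.03×10⁻⁴ / (4π×10⁻⁷ × 2100) = 0.115 A.

I ≈ 0.115 A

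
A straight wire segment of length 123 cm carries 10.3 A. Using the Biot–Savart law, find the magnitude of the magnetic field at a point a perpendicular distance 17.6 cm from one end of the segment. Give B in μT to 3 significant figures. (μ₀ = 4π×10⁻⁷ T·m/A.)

B ≈ 5.79 μT

For a finite straight segment, B = (μ₀I/4πd)(sinθ₁ + sinθ₂), where θ₁, θ₂ are the angles from the perpendicular to each end.
The perpendicular foot is at one end, so the two end-offsets along the wire are 0 and L = 1.23 m.
sinθ₁ = 0/√(0²+0.176²) = 0.0000; sinθ₂ = 1.23/√(1.23²+0.176²) = 0.9899.
B = (4π×10⁻⁷ × 10.3) / (4π × 0.176) × (0.0000 + 0.9899) = 5.79×10⁻⁶ T.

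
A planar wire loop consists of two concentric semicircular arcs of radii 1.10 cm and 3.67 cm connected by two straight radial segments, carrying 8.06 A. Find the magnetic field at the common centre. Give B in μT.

B ≈ 161 μT

The radial connectors point toward the centre, so dl × r̂ = 0 and they contribute nothing.
Each semicircle gives μ₀I/(4R): inner arc 2.30×10⁻⁴ T, outer arc 6.90×10⁻⁵ T.
The two arcs carry current in opposite angular senses, so their fields oppose: B = |2.30×10⁻⁴ − 6.90×10⁻⁵| = 1.61×10⁻⁴ T.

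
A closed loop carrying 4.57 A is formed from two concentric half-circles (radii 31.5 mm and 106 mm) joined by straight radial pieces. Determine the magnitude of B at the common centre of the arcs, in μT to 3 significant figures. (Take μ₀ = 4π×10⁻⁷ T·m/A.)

The radial connectors point toward the centre, so dl × r̂ = 0 and they contribute nothing.
Each semicircle gives μ₀I/(4R): inner arc 4.56×10⁻⁵ T, outer arc 1.35×10⁻⁵ T.
The two arcs carry current in opposite angular senses, so their fields oppose: B = |4.56×10⁻⁵ − 1.35×10⁻⁵| = 3.20×10⁻⁵ T.

B ≈ 32.0 μT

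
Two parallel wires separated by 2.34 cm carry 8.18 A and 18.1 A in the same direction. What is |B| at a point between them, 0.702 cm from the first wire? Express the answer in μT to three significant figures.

B ≈ 12.0 μT

Each long wire gives B = μ₀I/(2πd). Distances are d₁ = 0.00702 m and d₂ = 0.01638 m.
B₁ = 2.33×10⁻⁴ T, B₂ = 2.21×10⁻⁴ T.
Between parallel currents the two contributions point in opposite directions, so they subtract. B = |B₁ − B₂| = |2.33×10⁻⁴ − 2.21×10⁻⁴| = 1.20×10⁻⁵ T.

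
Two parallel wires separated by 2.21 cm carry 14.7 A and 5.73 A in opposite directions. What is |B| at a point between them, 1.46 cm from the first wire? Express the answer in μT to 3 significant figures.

B ≈ 354 μT

Each long wire gives B = μ₀I/(2πd). Distances are d₁ = 0.0146 m and d₂ = 0.0075 m.
B₁ = 2.01×10⁻⁴ T, B₂ = 1.53×10⁻⁴ T.
Between antiparallel currents both contributions point the same way, so they add. B = B₁ + B₂ = 2.01×10⁻⁴ + 1.53×10⁻⁴ = 3.54×10⁻⁴ T.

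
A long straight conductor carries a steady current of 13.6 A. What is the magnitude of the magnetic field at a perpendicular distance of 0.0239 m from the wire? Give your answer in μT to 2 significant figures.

For an infinitely long straight wire, B = μ₀I/(2πd).
B = (4π×10⁻⁷ × 13.6) / (2π × 0.0239) = 1.14×10⁻⁴ T.

B ≈ 110 μT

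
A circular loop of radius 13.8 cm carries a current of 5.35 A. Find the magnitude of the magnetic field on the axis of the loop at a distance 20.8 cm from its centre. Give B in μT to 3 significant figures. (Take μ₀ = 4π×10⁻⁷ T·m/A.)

B ≈ 4.12 μT

On the axis of a circular loop, B = μ₀IR² / [2(R²+z²)^(3/2)].
R² + z² = (0.138)² + (0.208)² = 0.06231 m², and (R²+z²)^(3/2) = 1.56×10⁻² m³.
B = (4π×10⁻⁷ × 5.35 × 0.01904) / (2 × 1.56×10⁻²) = 4.12×10⁻⁶ T.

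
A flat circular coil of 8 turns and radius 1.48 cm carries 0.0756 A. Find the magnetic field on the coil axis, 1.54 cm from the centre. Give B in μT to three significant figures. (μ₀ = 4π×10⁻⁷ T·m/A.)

B ≈ 8.54 μT

For an N-turn flat coil, B = Nμ₀IR²/[2(R²+z²)^(3/2)] with R = 0.0148 m, z = 0.0154 m.
B = 8 × 1.07×10⁻⁶ T = 8.54×10⁻⁶ T.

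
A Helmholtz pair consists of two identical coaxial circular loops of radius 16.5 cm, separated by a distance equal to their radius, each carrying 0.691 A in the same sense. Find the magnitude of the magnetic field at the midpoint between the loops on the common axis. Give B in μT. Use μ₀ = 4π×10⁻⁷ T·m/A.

Each loop contributes B = μ₀IR²/[2(R²+z²)^(3/2)] on the axis, with z measured from that loop.
Loop 1 (z = 0.0825 m): B₁ = 1.88×10⁻⁶ T. Loop 2 (z = 0.0825 m): B₂ = 1.88×10⁻⁶ T.
The fields add: B = B₁ + B₂ = 3.77×10⁻⁶ T.

B ≈ 3.77 μT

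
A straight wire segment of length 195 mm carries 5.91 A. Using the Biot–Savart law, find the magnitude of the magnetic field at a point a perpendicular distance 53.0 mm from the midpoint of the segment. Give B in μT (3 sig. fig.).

B ≈ 19.6 μT

For a finite straight segment, B = (μ₀I/4πd)(sinθ₁ + sinθ₂), where θ₁, θ₂ are the angles from the perpendicular to each end.
The perpendicular from the point meets the wire at its midpoint, so each end is L/2 = 0.0975 m away along the wire.
sinθ₁ = 0.0975/√(0.0975²+0.053²) = 0.8786; sinθ₂ = 0.0975/√(0.0975²+0.053²) = 0.8786.
B = (4π×10⁻⁷ × 5.91) / (4π × 0.053) × (0.8786 + 0.8786) = 1.96×10⁻⁵ T.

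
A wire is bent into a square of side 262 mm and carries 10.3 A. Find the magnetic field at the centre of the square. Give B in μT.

Each side is a finite straight segment at perpendicular distance d = a/(2 tan(π/4)) = 0.131 m from the centre, with end-angles ±π/4.
One side contributes B₁ = (μ₀I/4πd)·2 sin(π/4) = 1.11×10⁻⁵ T.
All 4 sides add in the same direction: B = 4 × 1.11×10⁻⁵ = 4.45×10⁻⁵ T.

B ≈ 44.5 μT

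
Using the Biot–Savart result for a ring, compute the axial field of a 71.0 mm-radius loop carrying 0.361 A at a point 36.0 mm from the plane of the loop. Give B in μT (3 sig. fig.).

B ≈ 2.27 μT

On the axis of a circular loop, B = μ₀IR² / [2(R²+z²)^(3/2)].
R² + z² = (0.071)² + (0.036)² = 0.006337 m², and (R²+z²)^(3/2) = 5.04×10⁻⁴ m³.
B = (4π×10⁻⁷ × 0.361 × 0.005041) / (2 × 5.04×10⁻⁴) = 2.27×10⁻⁶ T.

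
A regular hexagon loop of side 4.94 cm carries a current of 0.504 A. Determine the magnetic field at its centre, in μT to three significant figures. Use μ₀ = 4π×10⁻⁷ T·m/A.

B ≈ 7.07 μT

Each side is a finite straight segment at perpendicular distance d = a/(2 tan(π/6)) = 0.04278 m from the centre, with end-angles ±π/6.
One side contributes B₁ = (μ₀I/4πd)·2 sin(π/6) = 1.18×10⁻⁶ T.
All 6 sides add in the same direction: B = 6 × 1.18×10⁻⁶ = 7.07×10⁻⁶ T.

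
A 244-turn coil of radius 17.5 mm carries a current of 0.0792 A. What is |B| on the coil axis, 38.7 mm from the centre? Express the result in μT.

For an N-turn flat coil, B = Nμ₀IR²/[2(R²+z²)^(3/2)] with R = 0.0175 m, z = 0.0387 m.
B = 244 × 1.99×10⁻⁷ T = 4.85×10⁻⁵ T.

B ≈ 48.5 μT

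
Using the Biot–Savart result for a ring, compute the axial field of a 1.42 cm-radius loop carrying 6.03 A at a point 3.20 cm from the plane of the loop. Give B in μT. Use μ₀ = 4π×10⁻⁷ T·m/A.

B ≈ 17.8 μT

On the axis of a circular loop, B = μ₀IR² / [2(R²+z²)^(3/2)].
R² + z² = (0.0142)² + (0.032)² = 0.001226 m², and (R²+z²)^(3/2) = 4.29×10⁻⁵ m³.
B = (4π×10⁻⁷ × 6.03 × 0.0002016) / (2 × 4.29×10⁻⁵) = 1.78×10⁻⁵ T.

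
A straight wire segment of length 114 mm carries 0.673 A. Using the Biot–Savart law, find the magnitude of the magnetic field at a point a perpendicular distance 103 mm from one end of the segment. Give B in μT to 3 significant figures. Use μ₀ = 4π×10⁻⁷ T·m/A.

B ≈ 0.485 μT

For a finite straight segment, B = (μ₀I/4πd)(sinθ₁ + sinθ₂), where θ₁, θ₂ are the angles from the perpendicular to each end.
The perpendicular foot is at one end, so the two end-offsets along the wire are 0 and L = 0.114 m.
sinθ₁ = 0/√(0²+0.103²) = 0.0000; sinθ₂ = 0.114/√(0.114²+0.103²) = 0.7420.
B = (4π×10⁻⁷ × 0.673) / (4π × 0.103) × (0.0000 + 0.7420) = 4.85×10⁻⁷ T.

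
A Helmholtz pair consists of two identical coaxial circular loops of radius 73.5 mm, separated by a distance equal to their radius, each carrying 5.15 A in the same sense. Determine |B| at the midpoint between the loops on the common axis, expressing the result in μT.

Each loop contributes B = μ₀IR²/[2(R²+z²)^(3/2)] on the axis, with z measured from that loop.
Loop 1 (z = 0.03675 m): B₁ = 3.15×10⁻⁵ T. Loop 2 (z = 0.03675 m): B₂ = 3.15×10⁻⁵ T.
The fields add: B = B₁ + B₂ = 6.30×10⁻⁵ T.

B ≈ 63.0 μT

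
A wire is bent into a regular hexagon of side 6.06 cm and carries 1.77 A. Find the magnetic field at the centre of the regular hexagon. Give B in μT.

Each side is a finite straight segment at perpendicular distance d = a/(2 tan(π/6)) = 0.05248 m from the centre, with end-angles ±π/6.
One side contributes B₁ = (μ₀I/4πd)·2 sin(π/6) = 3.37×10⁻⁶ T.
All 6 sides add in the same direction: B = 6 × 3.37×10⁻⁶ = 2.02×10⁻⁵ T.

B ≈ 20.2 μT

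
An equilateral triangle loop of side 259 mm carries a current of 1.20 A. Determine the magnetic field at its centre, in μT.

B ≈ 8.34 μT

Each side is a finite straight segment at perpendicular distance d = a/(2 tan(π/3)) = 0.07477 m from the centre, with end-angles ±π/3.
One side contributes B₁ = (μ₀I/4πd)·2 sin(π/3) = 2.78×10⁻⁶ T.
All 3 sides add in the same direction: B = 3 × 2.78×10⁻⁶ = 8.34×10⁻⁶ T.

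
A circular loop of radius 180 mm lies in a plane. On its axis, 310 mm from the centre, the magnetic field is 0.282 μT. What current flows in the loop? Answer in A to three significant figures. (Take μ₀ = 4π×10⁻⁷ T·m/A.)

On the axis of a loop, B = μ₀IR²/[2(R²+z²)^(3/2)], so I = 2B(R²+z²)^(3/2)/(μ₀R²).
R² + z² = 0.0324 + 0.0961 = 0.1285 m²; raised to 3/2 gives 4.61×10⁻² m³.
I = 2 × 2.82×10⁻⁷ × 4.61×10⁻² / (1.26×10⁻⁶ × 0.0324) = 0.638 A.

I ≈ 0.638 A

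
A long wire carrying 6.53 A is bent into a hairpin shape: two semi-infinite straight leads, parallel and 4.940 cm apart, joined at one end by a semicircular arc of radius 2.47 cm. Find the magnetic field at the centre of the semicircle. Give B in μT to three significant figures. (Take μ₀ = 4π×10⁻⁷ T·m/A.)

B ≈ 136 μT

The semicircular arc contributes B_arc = μ₀I·π/(4πR) = μ₀I/(4R) = 8.31×10⁻⁵ T.
Each semi-infinite lead is at perpendicular distance R = 0.0247 m from the centre, with the perpendicular foot at its near end, so it contributes μ₀I/(4πR); both point the same way, together 5.29×10⁻⁵ T.
Arc and leads all point the same direction: B = 8.31×10⁻⁵ + 5.29×10⁻⁵ = 1.36×10⁻⁴ T.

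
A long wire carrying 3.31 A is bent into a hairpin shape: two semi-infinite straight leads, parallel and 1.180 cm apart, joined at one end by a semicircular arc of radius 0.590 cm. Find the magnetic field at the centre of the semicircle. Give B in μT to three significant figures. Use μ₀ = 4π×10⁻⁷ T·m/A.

The semicircular arc contributes B_arc = μ₀I·π/(4πR) = μ₀I/(4R) = 1.76×10⁻⁴ T.
Each semi-infinite lead is at perpendicular distance R = 0.0059 m from the centre, with the perpendicular foot at its near end, so it contributes μ₀I/(4πR); both point the same way, together 1.12×10⁻⁴ T.
Arc and leads all point the same direction: B = 1.76×10⁻⁴ + 1.12×10⁻⁴ = 2.88×10⁻⁴ T.

B ≈ 288 μT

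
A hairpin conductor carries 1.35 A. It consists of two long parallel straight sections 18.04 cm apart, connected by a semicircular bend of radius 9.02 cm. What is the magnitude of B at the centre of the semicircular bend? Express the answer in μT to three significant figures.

The semicircular arc contributes B_arc = μ₀I·π/(4πR) = μ₀I/(4R) = 4.70×10⁻⁶ T.
Each semi-infinite lead is at perpendicular distance R = 0.0902 m from the centre, with the perpendicular foot at its near end, so it contributes μ₀I/(4πR); both point the same way, together 2.99×10⁻⁶ T.
Arc and leads all point the same direction: B = 4.70×10⁻⁶ + 2.99×10⁻⁶ = 7.70×10⁻⁶ T.

B ≈ 7.70 μT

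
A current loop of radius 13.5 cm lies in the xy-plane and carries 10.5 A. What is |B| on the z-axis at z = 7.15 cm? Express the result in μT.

On the axis of a circular loop, B = μ₀IR² / [2(R²+z²)^(3/2)].
R² + z² = (0.135)² + (0.0715)² = 0.02334 m², and (R²+z²)^(3/2) = 3.57×10⁻³ m³.
B = (4π×10⁻⁷ × 10.5 × 0.01823) / (2 × 3.57×10⁻³) = 3.37×10⁻⁵ T.

B ≈ 33.7 μT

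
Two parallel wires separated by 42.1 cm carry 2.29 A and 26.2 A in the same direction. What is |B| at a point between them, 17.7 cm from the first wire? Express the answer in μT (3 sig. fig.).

B ≈ 18.9 μT

Each long wire gives B = μ₀I/(2πd). Distances are d₁ = 0.177 m and d₂ = 0.244 m.
B₁ = 2.59×10⁻⁶ T, B₂ = 2.15×10⁻⁵ T.
Between parallel currents the two contributions point in opposite directions, so they subtract. B = |B₁ − B₂| = |2.59×10⁻⁶ − 2.15×10⁻⁵| = 1.89×10⁻⁵ T.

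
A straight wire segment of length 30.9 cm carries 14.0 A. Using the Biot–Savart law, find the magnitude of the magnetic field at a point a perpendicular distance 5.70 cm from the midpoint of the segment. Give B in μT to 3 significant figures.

For a finite straight segment, B = (μ₀I/4πd)(sinθ₁ + sinθ₂), where θ₁, θ₂ are the angles from the perpendicular to each end.
The perpendicular from the point meets the wire at its midpoint, so each end is L/2 = 0.1545 m away along the wire.
sinθ₁ = 0.1545/√(0.1545²+0.057²) = 0.9382; sinθ₂ = 0.1545/√(0.1545²+0.057²) = 0.9382.
B = (4π×10⁻⁷ × 14.0) / (4π × 0.057) × (0.9382 + 0.9382) = 4.61×10⁻⁵ T.

B ≈ 46.1 μT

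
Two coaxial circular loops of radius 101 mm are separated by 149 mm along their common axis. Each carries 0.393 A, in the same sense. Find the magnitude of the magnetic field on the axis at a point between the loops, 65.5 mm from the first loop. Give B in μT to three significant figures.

B ≈ 2.56 μT

Each loop contributes B = μ₀IR²/[2(R²+z²)^(3/2)] on the axis, with z measured from that loop.
Loop 1 (z = 0.0655 m): B₁ = 1.44×10⁻⁶ T. Loop 2 (z = 0.0835 m): B₂ = 1.12×10⁻⁶ T.
The fields add: B = B₁ + B₂ = 2.56×10⁻⁶ T.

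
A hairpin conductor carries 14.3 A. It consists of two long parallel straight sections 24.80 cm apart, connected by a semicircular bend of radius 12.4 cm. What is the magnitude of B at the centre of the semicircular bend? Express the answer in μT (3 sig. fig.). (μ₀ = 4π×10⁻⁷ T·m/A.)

The semicircular arc contributes B_arc = μ₀I·π/(4πR) = μ₀I/(4R) = 3.62×10⁻⁵ T.
Each semi-infinite lead is at perpendicular distance R = 0.124 m from the centre, with the perpendicular foot at its near end, so it contributes μ₀I/(4πR); both point the same way, together 2.31×10⁻⁵ T.
Arc and leads all point the same direction: B = 3.62×10⁻⁵ + 2.31×10⁻⁵ = 5.93×10⁻⁵ T.

B ≈ 59.3 μT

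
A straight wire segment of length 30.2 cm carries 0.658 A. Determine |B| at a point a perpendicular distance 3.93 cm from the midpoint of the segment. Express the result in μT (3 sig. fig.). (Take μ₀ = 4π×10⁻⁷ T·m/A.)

For a finite straight segment, B = (μ₀I/4πd)(sinθ₁ + sinθ₂), where θ₁, θ₂ are the angles from the perpendicular to each end.
The perpendicular from the point meets the wire at its midpoint, so each end is L/2 = 0.151 m away along the wire.
sinθ₁ = 0.151/√(0.151²+0.0393²) = 0.9678; sinθ₂ = 0.151/√(0.151²+0.0393²) = 0.9678.
B = (4π×10⁻⁷ × 0.658) / (4π × 0.0393) × (0.9678 + 0.9678) = 3.24×10⁻⁶ T.

B ≈ 3.24 μT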